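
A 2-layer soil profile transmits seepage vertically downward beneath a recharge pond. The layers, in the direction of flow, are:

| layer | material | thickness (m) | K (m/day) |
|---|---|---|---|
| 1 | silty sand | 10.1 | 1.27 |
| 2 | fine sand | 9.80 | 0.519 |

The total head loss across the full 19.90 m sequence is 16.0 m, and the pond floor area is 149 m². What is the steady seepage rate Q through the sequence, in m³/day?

88.8

Flow is perpendicular to layering, so the layers act in series and the equivalent K is the thickness-weighted harmonic mean.
Total thickness L = 10.1 + 9.80 = 19.90 m.
Σ(b_i/K_i) = 10.1/1.27 + 9.80/0.519 = 26.84 d.
K_eq = L / Σ(b_i/K_i) = 19.90 / 26.84 = 0.7416 m/day.
Q = K_eq · A · (Δh/L) = 0.7416 × 149 × (16.0/19.90) = 88.84 m³/day.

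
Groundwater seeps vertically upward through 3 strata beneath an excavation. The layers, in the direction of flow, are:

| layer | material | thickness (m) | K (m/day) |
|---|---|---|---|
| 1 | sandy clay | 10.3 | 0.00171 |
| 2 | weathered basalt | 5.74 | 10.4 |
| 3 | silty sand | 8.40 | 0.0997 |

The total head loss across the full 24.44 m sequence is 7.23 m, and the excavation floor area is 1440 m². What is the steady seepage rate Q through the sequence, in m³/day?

1.70

Flow is perpendicular to layering, so the layers act in series and the equivalent K is the thickness-weighted harmonic mean.
Total thickness L = 10.3 + 5.74 + 8.40 = 24.44 m.
Σ(b_i/K_i) = 10.3/0.00171 + 5.74/10.4 + 8.40/0.0997 = 6108 d.
K_eq = L / Σ(b_i/K_i) = 24.44 / 6108 = 0.004001 m/day.
Q = K_eq · A · (Δh/L) = 0.004001 × 1440 × (7.23/24.44) = 1.704 m³/day.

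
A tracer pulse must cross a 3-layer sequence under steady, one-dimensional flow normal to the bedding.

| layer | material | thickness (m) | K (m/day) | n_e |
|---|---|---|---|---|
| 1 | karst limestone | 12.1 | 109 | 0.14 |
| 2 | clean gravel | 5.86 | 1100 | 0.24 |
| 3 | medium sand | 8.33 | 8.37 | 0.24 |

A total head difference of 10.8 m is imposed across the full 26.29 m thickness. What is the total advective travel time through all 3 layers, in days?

With flow normal to the layers, continuity requires the same specific discharge q through every layer.
Σ(b_i/K_i) = 12.1/109 + 5.86/1100 + 8.33/8.37 = 1.112 d.
q = Δh / Σ(b_i/K_i) = 10.8 / 1.112 = 9.716 m/day.
In each layer the seepage velocity is v_i = q/n_i, so the layer transit time is t_i = b_i·n_i / q:
  layer 1 (karst limestone): t_1 = 12.1 × 0.14 / 9.716 = 0.1743 d
  layer 2 (clean gravel): t_2 = 5.86 × 0.24 / 9.716 = 0.1447 d
  layer 3 (medium sand): t_3 = 8.33 × 0.24 / 9.716 = 0.2058 d
Total t = Σ t_i = 0.5249 days.

0.525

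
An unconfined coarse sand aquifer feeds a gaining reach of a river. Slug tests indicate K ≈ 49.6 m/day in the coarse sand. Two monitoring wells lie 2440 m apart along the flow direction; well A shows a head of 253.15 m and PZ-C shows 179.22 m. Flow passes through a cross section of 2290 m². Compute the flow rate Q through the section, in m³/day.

Hydraulic gradient i = (253.15 − 179.22) / 2440 = 73.93 / 2440 = 0.03030.
Darcy's law: Q = K · A · i = 49.60 × 2290 × 0.03030 = 3442 m³/day.

3440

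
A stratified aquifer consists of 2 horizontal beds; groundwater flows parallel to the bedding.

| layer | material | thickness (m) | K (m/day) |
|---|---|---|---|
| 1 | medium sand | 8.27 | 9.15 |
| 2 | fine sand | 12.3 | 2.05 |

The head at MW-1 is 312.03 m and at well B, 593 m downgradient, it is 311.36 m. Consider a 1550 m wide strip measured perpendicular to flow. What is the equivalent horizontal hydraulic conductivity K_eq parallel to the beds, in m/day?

Flow is parallel to layering, so each bed carries its own Darcy discharge and the transmissivities add.
Σ(K_i·b_i) = 9.15×8.27 + 2.05×12.3 = 100.9 m²/day.
Total thickness b = 20.57 m, so K_eq = Σ(K_i·b_i)/b = 4.904 m/day.

4.90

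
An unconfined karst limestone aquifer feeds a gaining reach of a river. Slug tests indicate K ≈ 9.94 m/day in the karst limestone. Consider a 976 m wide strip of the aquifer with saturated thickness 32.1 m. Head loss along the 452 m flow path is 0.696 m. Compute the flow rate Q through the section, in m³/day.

480

Cross-sectional area A = 976 × 32.1 = 31330 m².
Hydraulic gradient i = Δh / L = 0.696 / 452 = 0.001540.
Darcy's law: Q = K · A · i = 9.940 × 31330 × 0.001540 = 479.5 m³/day.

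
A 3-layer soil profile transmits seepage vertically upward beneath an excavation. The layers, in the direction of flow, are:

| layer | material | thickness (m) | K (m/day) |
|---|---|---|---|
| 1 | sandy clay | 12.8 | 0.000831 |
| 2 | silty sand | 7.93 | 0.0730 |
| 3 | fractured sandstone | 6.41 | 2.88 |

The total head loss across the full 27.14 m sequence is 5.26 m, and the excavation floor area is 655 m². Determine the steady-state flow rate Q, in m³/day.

0.222

Flow is perpendicular to layering, so the layers act in series and the equivalent K is the thickness-weighted harmonic mean.
Total thickness L = 12.8 + 7.93 + 6.41 = 27.14 m.
Σ(b_i/K_i) = 12.8/0.000831 + 7.93/0.0730 + 6.41/2.88 = 15514 d.
K_eq = L / Σ(b_i/K_i) = 27.14 / 15514 = 0.001749 m/day.
Q = K_eq · A · (Δh/L) = 0.001749 × 655 × (5.26/27.14) = 0.2221 m³/day.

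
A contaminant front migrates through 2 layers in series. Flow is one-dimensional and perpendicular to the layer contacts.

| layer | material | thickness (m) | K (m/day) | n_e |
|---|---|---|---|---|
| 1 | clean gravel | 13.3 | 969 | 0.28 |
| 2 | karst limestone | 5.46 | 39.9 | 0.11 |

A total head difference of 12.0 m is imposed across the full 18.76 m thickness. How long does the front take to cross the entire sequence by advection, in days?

0.0543

With flow normal to the layers, continuity requires the same specific discharge q through every layer.
Σ(b_i/K_i) = 13.3/969 + 5.46/39.9 = 0.1506 d.
q = Δh / Σ(b_i/K_i) = 12.0 / 0.1506 = 79.70 m/day.
In each layer the seepage velocity is v_i = q/n_i, so the layer transit time is t_i = b_i·n_i / q:
  layer 1 (clean gravel): t_1 = 13.3 × 0.28 / 79.70 = 0.04673 d
  layer 2 (karst limestone): t_2 = 5.46 × 0.11 / 79.70 = 0.007536 d
Total t = Σ t_i = 0.05426 days.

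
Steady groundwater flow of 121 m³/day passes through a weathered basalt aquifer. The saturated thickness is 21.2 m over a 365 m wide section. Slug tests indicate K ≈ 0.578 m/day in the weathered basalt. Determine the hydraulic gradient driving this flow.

Cross-sectional area A = 365 × 21.2 = 7738 m².
From Q = K·A·i, i = Q / (K·A) = 121 / (0.5780 × 7738) = 0.02705.

0.0271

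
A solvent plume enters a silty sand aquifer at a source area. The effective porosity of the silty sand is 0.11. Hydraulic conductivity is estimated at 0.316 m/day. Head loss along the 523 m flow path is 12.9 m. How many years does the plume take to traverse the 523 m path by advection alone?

20.2

Hydraulic gradient i = Δh / L = 12.9 / 523 = 0.02467.
Darcy flux q = K · i = 0.3160 × 0.02467 = 0.007794 m/day.
Seepage velocity v = q / n_e = 0.007794 / 0.11 = 0.07086 m/day.
Travel time t = L / v = 523 / 0.07086 = 7381 days = 20.21 years.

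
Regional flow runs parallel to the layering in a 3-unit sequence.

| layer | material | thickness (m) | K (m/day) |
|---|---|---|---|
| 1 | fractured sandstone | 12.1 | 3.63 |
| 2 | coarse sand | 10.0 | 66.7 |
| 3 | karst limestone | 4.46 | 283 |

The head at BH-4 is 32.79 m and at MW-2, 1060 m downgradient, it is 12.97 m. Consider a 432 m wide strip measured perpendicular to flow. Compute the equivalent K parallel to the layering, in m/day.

74.3

Flow is parallel to layering, so each bed carries its own Darcy discharge and the transmissivities add.
Σ(K_i·b_i) = 3.63×12.1 + 66.7×10.0 + 283×4.46 = 1973 m²/day.
Total thickness b = 26.56 m, so K_eq = Σ(K_i·b_i)/b = 74.29 m/day.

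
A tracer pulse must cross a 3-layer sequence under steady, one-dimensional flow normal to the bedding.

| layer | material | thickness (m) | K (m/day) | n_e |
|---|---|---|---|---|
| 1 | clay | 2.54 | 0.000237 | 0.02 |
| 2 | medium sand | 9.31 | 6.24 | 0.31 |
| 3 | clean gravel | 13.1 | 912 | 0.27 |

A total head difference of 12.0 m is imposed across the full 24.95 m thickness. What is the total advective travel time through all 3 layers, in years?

With flow normal to the layers, continuity requires the same specific discharge q through every layer.
Σ(b_i/K_i) = 2.54/0.000237 + 9.31/6.24 + 13.1/912 = 10719 d.
q = Δh / Σ(b_i/K_i) = 12.0 / 10719 = 0.001120 m/day.
In each layer the seepage velocity is v_i = q/n_i, so the layer transit time is t_i = b_i·n_i / q:
  layer 1 (clay): t_1 = 2.54 × 0.02 / 0.001120 = 45.38 d
  layer 2 (medium sand): t_2 = 9.31 × 0.31 / 0.001120 = 2578 d
  layer 3 (clean gravel): t_3 = 13.1 × 0.27 / 0.001120 = 3159 d
Total t = Σ t_i = 5783 days = 15.83 years.

15.8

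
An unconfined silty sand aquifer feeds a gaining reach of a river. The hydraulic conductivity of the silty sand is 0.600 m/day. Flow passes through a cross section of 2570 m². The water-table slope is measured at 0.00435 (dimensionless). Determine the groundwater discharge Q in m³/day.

6.71

Hydraulic gradient i = 0.00435.
Darcy's law: Q = K · A · i = 0.6000 × 2570 × 0.004350 = 6.708 m³/day.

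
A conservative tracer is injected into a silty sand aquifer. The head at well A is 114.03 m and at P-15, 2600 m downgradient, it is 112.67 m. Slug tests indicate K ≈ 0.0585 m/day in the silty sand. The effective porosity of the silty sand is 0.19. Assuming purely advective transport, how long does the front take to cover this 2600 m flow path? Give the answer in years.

44200

Hydraulic gradient i = (114.03 − 112.67) / 2600 = 1.36 / 2600 = 0.0005231.
Darcy flux q = K · i = 0.05850 × 0.0005231 = 3.060e-05 m/day.
Seepage velocity v = q / n_e = 3.060e-05 / 0.19 = 0.0001611 m/day.
Travel time t = L / v = 2600 / 0.0001611 = 1.614e+07 days = 44199 years.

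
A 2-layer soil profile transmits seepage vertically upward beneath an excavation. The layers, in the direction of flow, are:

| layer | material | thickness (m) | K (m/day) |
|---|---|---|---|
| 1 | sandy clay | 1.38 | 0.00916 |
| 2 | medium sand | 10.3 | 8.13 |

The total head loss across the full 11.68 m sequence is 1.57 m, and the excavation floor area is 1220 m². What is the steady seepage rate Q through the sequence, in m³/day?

Flow is perpendicular to layering, so the layers act in series and the equivalent K is the thickness-weighted harmonic mean.
Total thickness L = 1.38 + 10.3 = 11.68 m.
Σ(b_i/K_i) = 1.38/0.00916 + 10.3/8.13 = 151.9 d.
K_eq = L / Σ(b_i/K_i) = 11.68 / 151.9 = 0.07688 m/day.
Q = K_eq · A · (Δh/L) = 0.07688 × 1220 × (1.57/11.68) = 12.61 m³/day.

12.6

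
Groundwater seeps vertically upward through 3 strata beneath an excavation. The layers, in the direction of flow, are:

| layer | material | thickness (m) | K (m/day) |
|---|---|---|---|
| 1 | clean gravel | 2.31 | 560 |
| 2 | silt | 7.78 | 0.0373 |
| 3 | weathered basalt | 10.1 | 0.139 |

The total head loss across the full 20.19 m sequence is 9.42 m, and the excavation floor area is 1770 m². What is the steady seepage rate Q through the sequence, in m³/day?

59.3

Flow is perpendicular to layering, so the layers act in series and the equivalent K is the thickness-weighted harmonic mean.
Total thickness L = 2.31 + 7.78 + 10.1 = 20.19 m.
Σ(b_i/K_i) = 2.31/560 + 7.78/0.0373 + 10.1/0.139 = 281.2 d.
K_eq = L / Σ(b_i/K_i) = 20.19 / 281.2 = 0.07179 m/day.
Q = K_eq · A · (Δh/L) = 0.07179 × 1770 × (9.42/20.19) = 59.28 m³/day.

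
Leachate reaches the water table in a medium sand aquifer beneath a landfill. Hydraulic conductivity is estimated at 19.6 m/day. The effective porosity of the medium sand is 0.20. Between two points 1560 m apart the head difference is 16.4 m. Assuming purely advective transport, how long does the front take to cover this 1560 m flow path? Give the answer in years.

Hydraulic gradient i = Δh / L = 16.4 / 1560 = 0.01051.
Darcy flux q = K · i = 19.60 × 0.01051 = 0.2061 m/day.
Seepage velocity v = q / n_e = 0.2061 / 0.20 = 1.030 m/day.
Travel time t = L / v = 1560 / 1.030 = 1514 days = 4.146 years.

4.15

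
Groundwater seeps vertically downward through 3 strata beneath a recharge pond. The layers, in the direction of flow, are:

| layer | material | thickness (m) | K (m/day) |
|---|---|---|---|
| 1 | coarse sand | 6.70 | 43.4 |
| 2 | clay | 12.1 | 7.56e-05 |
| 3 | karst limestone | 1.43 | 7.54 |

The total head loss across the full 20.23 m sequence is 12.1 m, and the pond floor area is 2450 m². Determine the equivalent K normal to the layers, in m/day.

Flow is perpendicular to layering, so the layers act in series and the equivalent K is the thickness-weighted harmonic mean.
Total thickness L = 6.70 + 12.1 + 1.43 = 20.23 m.
Σ(b_i/K_i) = 6.70/43.4 + 12.1/7.56e-05 + 1.43/7.54 = 1.601e+05 d.
K_eq = L / Σ(b_i/K_i) = 20.23 / 1.601e+05 = 0.0001264 m/day.

0.000126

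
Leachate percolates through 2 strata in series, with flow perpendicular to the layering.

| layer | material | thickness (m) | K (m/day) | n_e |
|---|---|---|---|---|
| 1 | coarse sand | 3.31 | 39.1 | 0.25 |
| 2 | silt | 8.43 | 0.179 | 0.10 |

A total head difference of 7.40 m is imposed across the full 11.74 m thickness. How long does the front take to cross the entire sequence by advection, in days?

With flow normal to the layers, continuity requires the same specific discharge q through every layer.
Σ(b_i/K_i) = 3.31/39.1 + 8.43/0.179 = 47.18 d.
q = Δh / Σ(b_i/K_i) = 7.40 / 47.18 = 0.1568 m/day.
In each layer the seepage velocity is v_i = q/n_i, so the layer transit time is t_i = b_i·n_i / q:
  layer 1 (coarse sand): t_1 = 3.31 × 0.25 / 0.1568 = 5.276 d
  layer 2 (silt): t_2 = 8.43 × 0.10 / 0.1568 = 5.375 d
Total t = Σ t_i = 10.65 days.

10.7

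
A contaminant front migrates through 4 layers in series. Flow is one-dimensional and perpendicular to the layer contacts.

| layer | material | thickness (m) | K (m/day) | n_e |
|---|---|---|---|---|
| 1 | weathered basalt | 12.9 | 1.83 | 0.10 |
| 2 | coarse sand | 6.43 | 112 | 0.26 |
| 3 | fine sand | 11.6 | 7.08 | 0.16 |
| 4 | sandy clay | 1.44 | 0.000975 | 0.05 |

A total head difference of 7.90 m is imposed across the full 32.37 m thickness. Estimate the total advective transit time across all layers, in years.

With flow normal to the layers, continuity requires the same specific discharge q through every layer.
Σ(b_i/K_i) = 12.9/1.83 + 6.43/112 + 11.6/7.08 + 1.44/0.000975 = 1486 d.
q = Δh / Σ(b_i/K_i) = 7.90 / 1486 = 0.005317 m/day.
In each layer the seepage velocity is v_i = q/n_i, so the layer transit time is t_i = b_i·n_i / q:
  layer 1 (weathered basalt): t_1 = 12.9 × 0.10 / 0.005317 = 242.6 d
  layer 2 (coarse sand): t_2 = 6.43 × 0.26 / 0.005317 = 314.4 d
  layer 3 (fine sand): t_3 = 11.6 × 0.16 / 0.005317 = 349.0 d
  layer 4 (sandy clay): t_4 = 1.44 × 0.05 / 0.005317 = 13.54 d
Total t = Σ t_i = 919.6 days = 2.518 years.

2.52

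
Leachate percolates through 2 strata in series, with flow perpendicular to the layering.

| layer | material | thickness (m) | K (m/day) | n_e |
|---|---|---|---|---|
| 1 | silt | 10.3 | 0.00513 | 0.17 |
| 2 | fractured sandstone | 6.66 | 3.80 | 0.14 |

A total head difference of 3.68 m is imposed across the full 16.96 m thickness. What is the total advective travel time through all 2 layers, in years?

4.01

With flow normal to the layers, continuity requires the same specific discharge q through every layer.
Σ(b_i/K_i) = 10.3/0.00513 + 6.66/3.80 = 2010 d.
q = Δh / Σ(b_i/K_i) = 3.68 / 2010 = 0.001831 m/day.
In each layer the seepage velocity is v_i = q/n_i, so the layer transit time is t_i = b_i·n_i / q:
  layer 1 (silt): t_1 = 10.3 × 0.17 / 0.001831 = 956.2 d
  layer 2 (fractured sandstone): t_2 = 6.66 × 0.14 / 0.001831 = 509.2 d
Total t = Σ t_i = 1465 days = 4.012 years.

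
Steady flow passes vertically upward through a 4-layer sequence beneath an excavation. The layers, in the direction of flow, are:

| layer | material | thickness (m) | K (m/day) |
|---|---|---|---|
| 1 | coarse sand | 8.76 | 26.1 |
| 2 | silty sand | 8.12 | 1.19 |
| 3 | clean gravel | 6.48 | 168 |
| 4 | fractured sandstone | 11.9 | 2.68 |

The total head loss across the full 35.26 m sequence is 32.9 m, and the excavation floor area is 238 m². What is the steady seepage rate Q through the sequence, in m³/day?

Flow is perpendicular to layering, so the layers act in series and the equivalent K is the thickness-weighted harmonic mean.
Total thickness L = 8.76 + 8.12 + 6.48 + 11.9 = 35.26 m.
Σ(b_i/K_i) = 8.76/26.1 + 8.12/1.19 + 6.48/168 + 11.9/2.68 = 11.64 d.
K_eq = L / Σ(b_i/K_i) = 35.26 / 11.64 = 3.030 m/day.
Q = K_eq · A · (Δh/L) = 3.030 × 238 × (32.9/35.26) = 672.8 m³/day.

673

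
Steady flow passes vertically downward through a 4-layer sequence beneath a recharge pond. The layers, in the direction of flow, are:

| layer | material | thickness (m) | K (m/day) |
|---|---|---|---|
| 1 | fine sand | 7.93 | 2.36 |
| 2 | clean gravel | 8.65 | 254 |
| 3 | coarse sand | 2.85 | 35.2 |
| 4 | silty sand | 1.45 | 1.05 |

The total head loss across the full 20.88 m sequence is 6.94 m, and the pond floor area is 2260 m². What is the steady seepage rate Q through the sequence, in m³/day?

Flow is perpendicular to layering, so the layers act in series and the equivalent K is the thickness-weighted harmonic mean.
Total thickness L = 7.93 + 8.65 + 2.85 + 1.45 = 20.88 m.
Σ(b_i/K_i) = 7.93/2.36 + 8.65/254 + 2.85/35.2 + 1.45/1.05 = 4.856 d.
K_eq = L / Σ(b_i/K_i) = 20.88 / 4.856 = 4.300 m/day.
Q = K_eq · A · (Δh/L) = 4.300 × 2260 × (6.94/20.88) = 3230 m³/day.

3230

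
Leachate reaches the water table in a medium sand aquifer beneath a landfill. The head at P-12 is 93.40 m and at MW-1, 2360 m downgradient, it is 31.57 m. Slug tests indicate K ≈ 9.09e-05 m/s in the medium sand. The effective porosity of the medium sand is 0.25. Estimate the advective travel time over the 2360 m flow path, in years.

Convert K: 9.09e-05 m/s × 86400 = 7.854 m/day.
Hydraulic gradient i = (93.40 − 31.57) / 2360 = 61.83 / 2360 = 0.02620.
Darcy flux q = K · i = 7.854 × 0.02620 = 0.2058 m/day.
Seepage velocity v = q / n_e = 0.2058 / 0.25 = 0.8230 m/day.
Travel time t = L / v = 2360 / 0.8230 = 2867 days = 7.850 years.

7.85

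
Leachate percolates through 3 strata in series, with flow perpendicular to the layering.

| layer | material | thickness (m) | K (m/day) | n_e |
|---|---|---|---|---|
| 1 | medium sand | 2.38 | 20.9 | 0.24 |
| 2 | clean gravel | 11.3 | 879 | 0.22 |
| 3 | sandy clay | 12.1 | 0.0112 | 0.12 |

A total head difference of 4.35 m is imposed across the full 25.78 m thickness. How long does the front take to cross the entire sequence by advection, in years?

With flow normal to the layers, continuity requires the same specific discharge q through every layer.
Σ(b_i/K_i) = 2.38/20.9 + 11.3/879 + 12.1/0.0112 = 1080 d.
q = Δh / Σ(b_i/K_i) = 4.35 / 1080 = 0.004026 m/day.
In each layer the seepage velocity is v_i = q/n_i, so the layer transit time is t_i = b_i·n_i / q:
  layer 1 (medium sand): t_1 = 2.38 × 0.24 / 0.004026 = 141.9 d
  layer 2 (clean gravel): t_2 = 11.3 × 0.22 / 0.004026 = 617.5 d
  layer 3 (sandy clay): t_3 = 12.1 × 0.12 / 0.004026 = 360.7 d
Total t = Σ t_i = 1120 days = 3.066 years.

3.07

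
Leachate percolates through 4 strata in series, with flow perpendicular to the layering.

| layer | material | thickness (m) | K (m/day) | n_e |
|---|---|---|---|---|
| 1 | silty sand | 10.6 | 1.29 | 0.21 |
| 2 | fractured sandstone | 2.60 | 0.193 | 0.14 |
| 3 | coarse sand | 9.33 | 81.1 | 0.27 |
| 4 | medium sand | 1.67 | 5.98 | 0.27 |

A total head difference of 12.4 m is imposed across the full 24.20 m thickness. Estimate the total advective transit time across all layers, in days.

9.90

With flow normal to the layers, continuity requires the same specific discharge q through every layer.
Σ(b_i/K_i) = 10.6/1.29 + 2.60/0.193 + 9.33/81.1 + 1.67/5.98 = 22.08 d.
q = Δh / Σ(b_i/K_i) = 12.4 / 22.08 = 0.5615 m/day.
In each layer the seepage velocity is v_i = q/n_i, so the layer transit time is t_i = b_i·n_i / q:
  layer 1 (silty sand): t_1 = 10.6 × 0.21 / 0.5615 = 3.964 d
  layer 2 (fractured sandstone): t_2 = 2.60 × 0.14 / 0.5615 = 0.6482 d
  layer 3 (coarse sand): t_3 = 9.33 × 0.27 / 0.5615 = 4.486 d
  layer 4 (medium sand): t_4 = 1.67 × 0.27 / 0.5615 = 0.8030 d
Total t = Σ t_i = 9.902 days.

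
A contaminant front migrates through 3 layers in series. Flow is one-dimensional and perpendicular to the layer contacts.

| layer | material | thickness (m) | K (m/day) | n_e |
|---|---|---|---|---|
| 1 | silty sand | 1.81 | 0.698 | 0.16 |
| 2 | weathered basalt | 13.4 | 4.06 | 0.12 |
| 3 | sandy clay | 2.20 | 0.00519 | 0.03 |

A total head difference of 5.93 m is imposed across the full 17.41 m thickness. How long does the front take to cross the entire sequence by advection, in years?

With flow normal to the layers, continuity requires the same specific discharge q through every layer.
Σ(b_i/K_i) = 1.81/0.698 + 13.4/4.06 + 2.20/0.00519 = 429.8 d.
q = Δh / Σ(b_i/K_i) = 5.93 / 429.8 = 0.01380 m/day.
In each layer the seepage velocity is v_i = q/n_i, so the layer transit time is t_i = b_i·n_i / q:
  layer 1 (silty sand): t_1 = 1.81 × 0.16 / 0.01380 = 20.99 d
  layer 2 (weathered basalt): t_2 = 13.4 × 0.12 / 0.01380 = 116.5 d
  layer 3 (sandy clay): t_3 = 2.20 × 0.03 / 0.01380 = 4.783 d
Total t = Σ t_i = 142.3 days = 0.3896 years.

0.390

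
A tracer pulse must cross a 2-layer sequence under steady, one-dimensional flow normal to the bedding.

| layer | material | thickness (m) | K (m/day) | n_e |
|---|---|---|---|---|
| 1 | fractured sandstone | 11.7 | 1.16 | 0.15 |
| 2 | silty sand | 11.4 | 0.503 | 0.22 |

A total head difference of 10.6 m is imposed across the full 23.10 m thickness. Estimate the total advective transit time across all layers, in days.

13.2

With flow normal to the layers, continuity requires the same specific discharge q through every layer.
Σ(b_i/K_i) = 11.7/1.16 + 11.4/0.503 = 32.75 d.
q = Δh / Σ(b_i/K_i) = 10.6 / 32.75 = 0.3237 m/day.
In each layer the seepage velocity is v_i = q/n_i, so the layer transit time is t_i = b_i·n_i / q:
  layer 1 (fractured sandstone): t_1 = 11.7 × 0.15 / 0.3237 = 5.422 d
  layer 2 (silty sand): t_2 = 11.4 × 0.22 / 0.3237 = 7.749 d
Total t = Σ t_i = 13.17 days.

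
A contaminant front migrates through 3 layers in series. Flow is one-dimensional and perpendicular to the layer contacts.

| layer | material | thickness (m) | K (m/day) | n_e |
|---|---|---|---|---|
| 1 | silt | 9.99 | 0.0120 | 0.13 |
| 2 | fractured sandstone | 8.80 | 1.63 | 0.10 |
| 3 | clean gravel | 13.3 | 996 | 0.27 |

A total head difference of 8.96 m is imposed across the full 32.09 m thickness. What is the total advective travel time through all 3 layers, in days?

540

With flow normal to the layers, continuity requires the same specific discharge q through every layer.
Σ(b_i/K_i) = 9.99/0.0120 + 8.80/1.63 + 13.3/996 = 837.9 d.
q = Δh / Σ(b_i/K_i) = 8.96 / 837.9 = 0.01069 m/day.
In each layer the seepage velocity is v_i = q/n_i, so the layer transit time is t_i = b_i·n_i / q:
  layer 1 (silt): t_1 = 9.99 × 0.13 / 0.01069 = 121.5 d
  layer 2 (fractured sandstone): t_2 = 8.80 × 0.10 / 0.01069 = 82.29 d
  layer 3 (clean gravel): t_3 = 13.3 × 0.27 / 0.01069 = 335.8 d
Total t = Σ t_i = 539.6 days.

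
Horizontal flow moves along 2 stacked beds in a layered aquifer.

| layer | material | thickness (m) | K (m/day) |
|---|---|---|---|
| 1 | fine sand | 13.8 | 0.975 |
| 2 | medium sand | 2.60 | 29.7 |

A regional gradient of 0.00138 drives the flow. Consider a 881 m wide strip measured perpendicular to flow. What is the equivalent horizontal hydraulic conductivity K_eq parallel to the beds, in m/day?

5.53

Flow is parallel to layering, so each bed carries its own Darcy discharge and the transmissivities add.
Σ(K_i·b_i) = 0.975×13.8 + 29.7×2.60 = 90.67 m²/day.
Total thickness b = 16.40 m, so K_eq = Σ(K_i·b_i)/b = 5.529 m/day.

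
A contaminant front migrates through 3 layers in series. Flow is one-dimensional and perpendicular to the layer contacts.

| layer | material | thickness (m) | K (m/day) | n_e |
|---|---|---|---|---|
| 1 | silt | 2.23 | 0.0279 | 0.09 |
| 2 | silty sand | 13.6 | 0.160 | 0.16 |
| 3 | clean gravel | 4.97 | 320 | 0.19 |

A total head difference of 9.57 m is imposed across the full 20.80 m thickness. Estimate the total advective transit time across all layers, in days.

57.2

With flow normal to the layers, continuity requires the same specific discharge q through every layer.
Σ(b_i/K_i) = 2.23/0.0279 + 13.6/0.160 + 4.97/320 = 164.9 d.
q = Δh / Σ(b_i/K_i) = 9.57 / 164.9 = 0.05802 m/day.
In each layer the seepage velocity is v_i = q/n_i, so the layer transit time is t_i = b_i·n_i / q:
  layer 1 (silt): t_1 = 2.23 × 0.09 / 0.05802 = 3.459 d
  layer 2 (silty sand): t_2 = 13.6 × 0.16 / 0.05802 = 37.50 d
  layer 3 (clean gravel): t_3 = 4.97 × 0.19 / 0.05802 = 16.28 d
Total t = Σ t_i = 57.24 days.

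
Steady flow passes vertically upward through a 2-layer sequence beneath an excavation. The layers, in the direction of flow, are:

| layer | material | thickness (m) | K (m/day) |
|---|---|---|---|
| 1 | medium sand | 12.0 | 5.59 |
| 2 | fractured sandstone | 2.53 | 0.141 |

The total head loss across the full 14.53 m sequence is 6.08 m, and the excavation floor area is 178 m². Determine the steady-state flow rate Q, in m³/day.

Flow is perpendicular to layering, so the layers act in series and the equivalent K is the thickness-weighted harmonic mean.
Total thickness L = 12.0 + 2.53 = 14.53 m.
Σ(b_i/K_i) = 12.0/5.59 + 2.53/0.141 = 20.09 d.
K_eq = L / Σ(b_i/K_i) = 14.53 / 20.09 = 0.7232 m/day.
Q = K_eq · A · (Δh/L) = 0.7232 × 178 × (6.08/14.53) = 53.87 m³/day.

53.9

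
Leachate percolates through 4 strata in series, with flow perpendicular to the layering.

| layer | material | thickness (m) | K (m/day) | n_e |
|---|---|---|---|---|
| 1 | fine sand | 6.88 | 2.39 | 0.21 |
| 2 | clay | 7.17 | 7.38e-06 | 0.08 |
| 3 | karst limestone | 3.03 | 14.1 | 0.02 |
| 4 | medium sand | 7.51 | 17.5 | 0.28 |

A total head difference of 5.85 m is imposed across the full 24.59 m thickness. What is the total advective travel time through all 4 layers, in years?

1900

With flow normal to the layers, continuity requires the same specific discharge q through every layer.
Σ(b_i/K_i) = 6.88/2.39 + 7.17/7.38e-06 + 3.03/14.1 + 7.51/17.5 = 9.715e+05 d.
q = Δh / Σ(b_i/K_i) = 5.85 / 9.715e+05 = 6.021e-06 m/day.
In each layer the seepage velocity is v_i = q/n_i, so the layer transit time is t_i = b_i·n_i / q:
  layer 1 (fine sand): t_1 = 6.88 × 0.21 / 6.021e-06 = 2.399e+05 d
  layer 2 (clay): t_2 = 7.17 × 0.08 / 6.021e-06 = 95262 d
  layer 3 (karst limestone): t_3 = 3.03 × 0.02 / 6.021e-06 = 10064 d
  layer 4 (medium sand): t_4 = 7.51 × 0.28 / 6.021e-06 = 3.492e+05 d
Total t = Σ t_i = 6.945e+05 days = 1901 years.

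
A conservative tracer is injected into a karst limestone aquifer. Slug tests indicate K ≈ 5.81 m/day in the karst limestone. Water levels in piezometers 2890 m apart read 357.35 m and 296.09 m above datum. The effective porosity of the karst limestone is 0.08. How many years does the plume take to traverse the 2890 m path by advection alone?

5.14

Hydraulic gradient i = (357.35 − 296.09) / 2890 = 61.26 / 2890 = 0.02120.
Darcy flux q = K · i = 5.810 × 0.02120 = 0.1232 m/day.
Seepage velocity v = q / n_e = 0.1232 / 0.08 = 1.539 m/day.
Travel time t = L / v = 2890 / 1.539 = 1877 days = 5.140 years.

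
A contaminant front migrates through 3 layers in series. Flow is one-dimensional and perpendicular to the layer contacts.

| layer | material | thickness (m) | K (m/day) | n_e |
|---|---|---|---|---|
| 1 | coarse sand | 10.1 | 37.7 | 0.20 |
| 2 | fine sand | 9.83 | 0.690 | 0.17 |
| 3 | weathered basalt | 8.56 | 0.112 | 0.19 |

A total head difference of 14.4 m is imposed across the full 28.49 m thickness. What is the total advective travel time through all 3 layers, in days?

With flow normal to the layers, continuity requires the same specific discharge q through every layer.
Σ(b_i/K_i) = 10.1/37.7 + 9.83/0.690 + 8.56/0.112 = 90.94 d.
q = Δh / Σ(b_i/K_i) = 14.4 / 90.94 = 0.1583 m/day.
In each layer the seepage velocity is v_i = q/n_i, so the layer transit time is t_i = b_i·n_i / q:
  layer 1 (coarse sand): t_1 = 10.1 × 0.20 / 0.1583 = 12.76 d
  layer 2 (fine sand): t_2 = 9.83 × 0.17 / 0.1583 = 10.55 d
  layer 3 (weathered basalt): t_3 = 8.56 × 0.19 / 0.1583 = 10.27 d
Total t = Σ t_i = 33.58 days.

33.6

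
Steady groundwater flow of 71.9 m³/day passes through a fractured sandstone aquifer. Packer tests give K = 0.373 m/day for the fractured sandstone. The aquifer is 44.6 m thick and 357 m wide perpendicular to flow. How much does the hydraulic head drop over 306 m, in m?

3.70

Cross-sectional area A = 357 × 44.6 = 15922 m².
From Q = K·A·i, i = Q / (K·A) = 71.9 / (0.3730 × 15922) = 0.01211.
Head loss Δh = i · L = 0.01211 × 306 = 3.705 m.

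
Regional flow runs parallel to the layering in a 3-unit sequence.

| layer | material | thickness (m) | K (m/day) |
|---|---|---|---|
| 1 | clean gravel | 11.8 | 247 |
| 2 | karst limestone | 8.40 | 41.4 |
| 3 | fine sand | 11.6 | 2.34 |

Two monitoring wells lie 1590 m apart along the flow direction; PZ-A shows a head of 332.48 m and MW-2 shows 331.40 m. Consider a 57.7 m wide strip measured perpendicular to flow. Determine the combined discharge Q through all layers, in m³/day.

129

Flow is parallel to layering, so each bed carries its own Darcy discharge and the transmissivities add.
Σ(K_i·b_i) = 247×11.8 + 41.4×8.40 + 2.34×11.6 = 3290 m²/day.
Hydraulic gradient i = (332.48 − 331.40) / 1590 = 1.08 / 1590 = 0.0006792.
Q = Σ(K_i·b_i) · W · i = 3290 × 57.7 × 0.0006792 = 128.9 m³/day.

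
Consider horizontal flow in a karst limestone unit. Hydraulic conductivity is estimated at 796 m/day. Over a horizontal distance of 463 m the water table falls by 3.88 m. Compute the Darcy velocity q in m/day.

Hydraulic gradient i = Δh / L = 3.88 / 463 = 0.008380.
Specific discharge q = K · i = 796.0 × 0.008380 = 6.671 m/day.

6.67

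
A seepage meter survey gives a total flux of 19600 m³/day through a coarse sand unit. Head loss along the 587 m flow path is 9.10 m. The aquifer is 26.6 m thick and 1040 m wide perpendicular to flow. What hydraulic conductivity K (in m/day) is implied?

45.7

Cross-sectional area A = 1040 × 26.6 = 27664 m².
Hydraulic gradient i = Δh / L = 9.10 / 587 = 0.01550.
From Q = K·A·i, K = Q / (A·i) = 19600 / (27664 × 0.01550) = 45.70 m/day.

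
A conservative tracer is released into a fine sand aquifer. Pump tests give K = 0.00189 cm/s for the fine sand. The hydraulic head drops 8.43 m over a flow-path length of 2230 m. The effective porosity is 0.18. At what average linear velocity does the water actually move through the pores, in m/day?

Convert K: 0.00189 cm/s × 864 = 1.633 m/day.
Hydraulic gradient i = Δh / L = 8.43 / 2230 = 0.003780.
Darcy flux q = K · i = 1.633 × 0.003780 = 0.006173 m/day.
Seepage velocity v = q / n_e = 0.006173 / 0.18 = 0.03429 m/day.

0.0343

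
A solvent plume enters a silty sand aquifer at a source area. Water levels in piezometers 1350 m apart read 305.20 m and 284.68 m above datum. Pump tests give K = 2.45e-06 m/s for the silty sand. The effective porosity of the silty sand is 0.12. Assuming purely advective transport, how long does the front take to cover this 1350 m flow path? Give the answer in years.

Convert K: 2.45e-06 m/s × 86400 = 0.2117 m/day.
Hydraulic gradient i = (305.20 − 284.68) / 1350 = 20.52 / 1350 = 0.01520.
Darcy flux q = K · i = 0.2117 × 0.01520 = 0.003218 m/day.
Seepage velocity v = q / n_e = 0.003218 / 0.12 = 0.02681 m/day.
Travel time t = L / v = 1350 / 0.02681 = 50349 days = 137.8 years.

138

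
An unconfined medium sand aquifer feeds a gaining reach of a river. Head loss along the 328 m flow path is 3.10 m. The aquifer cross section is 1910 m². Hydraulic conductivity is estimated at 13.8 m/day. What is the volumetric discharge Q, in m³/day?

Hydraulic gradient i = Δh / L = 3.10 / 328 = 0.009451.
Darcy's law: Q = K · A · i = 13.80 × 1910 × 0.009451 = 249.1 m³/day.

249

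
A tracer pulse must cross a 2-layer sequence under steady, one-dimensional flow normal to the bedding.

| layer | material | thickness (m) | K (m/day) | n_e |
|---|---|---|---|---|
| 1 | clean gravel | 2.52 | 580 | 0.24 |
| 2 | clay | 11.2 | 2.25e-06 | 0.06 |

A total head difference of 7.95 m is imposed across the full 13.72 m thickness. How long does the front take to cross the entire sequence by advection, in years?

With flow normal to the layers, continuity requires the same specific discharge q through every layer.
Σ(b_i/K_i) = 2.52/580 + 11.2/2.25e-06 = 4.978e+06 d.
q = Δh / Σ(b_i/K_i) = 7.95 / 4.978e+06 = 1.597e-06 m/day.
In each layer the seepage velocity is v_i = q/n_i, so the layer transit time is t_i = b_i·n_i / q:
  layer 1 (clean gravel): t_1 = 2.52 × 0.24 / 1.597e-06 = 3.787e+05 d
  layer 2 (clay): t_2 = 11.2 × 0.06 / 1.597e-06 = 4.208e+05 d
Total t = Σ t_i = 7.994e+05 days = 2189 years.

2190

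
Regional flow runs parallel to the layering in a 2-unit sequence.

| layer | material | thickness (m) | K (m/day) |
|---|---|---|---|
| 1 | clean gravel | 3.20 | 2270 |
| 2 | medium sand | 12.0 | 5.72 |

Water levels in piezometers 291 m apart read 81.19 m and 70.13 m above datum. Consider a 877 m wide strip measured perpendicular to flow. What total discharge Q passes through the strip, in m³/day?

244000

Flow is parallel to layering, so each bed carries its own Darcy discharge and the transmissivities add.
Σ(K_i·b_i) = 2270×3.20 + 5.72×12.0 = 7333 m²/day.
Hydraulic gradient i = (81.19 − 70.13) / 291 = 11.06 / 291 = 0.03801.
Q = Σ(K_i·b_i) · W · i = 7333 × 877 × 0.03801 = 2.444e+05 m³/day.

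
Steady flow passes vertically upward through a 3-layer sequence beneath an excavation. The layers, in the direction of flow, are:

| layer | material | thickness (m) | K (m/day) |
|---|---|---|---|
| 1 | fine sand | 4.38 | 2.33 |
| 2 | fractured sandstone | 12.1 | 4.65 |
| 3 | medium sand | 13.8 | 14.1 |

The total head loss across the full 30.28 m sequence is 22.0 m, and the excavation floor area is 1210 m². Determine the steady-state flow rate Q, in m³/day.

Flow is perpendicular to layering, so the layers act in series and the equivalent K is the thickness-weighted harmonic mean.
Total thickness L = 4.38 + 12.1 + 13.8 = 30.28 m.
Σ(b_i/K_i) = 4.38/2.33 + 12.1/4.65 + 13.8/14.1 = 5.461 d.
K_eq = L / Σ(b_i/K_i) = 30.28 / 5.461 = 5.545 m/day.
Q = K_eq · A · (Δh/L) = 5.545 × 1210 × (22.0/30.28) = 4875 m³/day.

4870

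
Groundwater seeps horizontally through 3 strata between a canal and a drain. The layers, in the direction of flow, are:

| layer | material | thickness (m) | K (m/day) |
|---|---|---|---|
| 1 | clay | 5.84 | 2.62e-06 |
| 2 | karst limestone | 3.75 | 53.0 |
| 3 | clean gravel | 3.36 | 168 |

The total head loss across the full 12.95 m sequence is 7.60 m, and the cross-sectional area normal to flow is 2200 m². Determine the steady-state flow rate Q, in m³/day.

Flow is perpendicular to layering, so the layers act in series and the equivalent K is the thickness-weighted harmonic mean.
Total thickness L = 5.84 + 3.75 + 3.36 = 12.95 m.
Σ(b_i/K_i) = 5.84/2.62e-06 + 3.75/53.0 + 3.36/168 = 2.229e+06 d.
K_eq = L / Σ(b_i/K_i) = 12.95 / 2.229e+06 = 5.810e-06 m/day.
Q = K_eq · A · (Δh/L) = 5.810e-06 × 2200 × (7.60/12.95) = 0.007501 m³/day.

0.00750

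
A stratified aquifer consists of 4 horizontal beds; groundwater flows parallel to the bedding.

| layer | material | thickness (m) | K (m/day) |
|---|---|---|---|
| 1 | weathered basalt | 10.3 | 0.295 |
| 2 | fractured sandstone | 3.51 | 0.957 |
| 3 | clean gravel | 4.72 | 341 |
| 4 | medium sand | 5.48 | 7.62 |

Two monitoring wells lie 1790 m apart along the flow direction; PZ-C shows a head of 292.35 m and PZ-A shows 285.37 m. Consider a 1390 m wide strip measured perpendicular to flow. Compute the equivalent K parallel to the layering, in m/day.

69.0

Flow is parallel to layering, so each bed carries its own Darcy discharge and the transmissivities add.
Σ(K_i·b_i) = 0.295×10.3 + 0.957×3.51 + 341×4.72 + 7.62×5.48 = 1658 m²/day.
Total thickness b = 24.01 m, so K_eq = Σ(K_i·b_i)/b = 69.04 m/day.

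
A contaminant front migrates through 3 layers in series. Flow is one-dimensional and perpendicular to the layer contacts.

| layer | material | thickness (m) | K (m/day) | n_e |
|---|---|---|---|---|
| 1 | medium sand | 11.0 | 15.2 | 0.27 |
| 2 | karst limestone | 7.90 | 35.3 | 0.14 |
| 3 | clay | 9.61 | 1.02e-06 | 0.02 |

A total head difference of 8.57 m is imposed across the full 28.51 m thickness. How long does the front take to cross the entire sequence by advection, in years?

12800

With flow normal to the layers, continuity requires the same specific discharge q through every layer.
Σ(b_i/K_i) = 11.0/15.2 + 7.90/35.3 + 9.61/1.02e-06 = 9.422e+06 d.
q = Δh / Σ(b_i/K_i) = 8.57 / 9.422e+06 = 9.096e-07 m/day.
In each layer the seepage velocity is v_i = q/n_i, so the layer transit time is t_i = b_i·n_i / q:
  layer 1 (medium sand): t_1 = 11.0 × 0.27 / 9.096e-07 = 3.265e+06 d
  layer 2 (karst limestone): t_2 = 7.90 × 0.14 / 9.096e-07 = 1.216e+06 d
  layer 3 (clay): t_3 = 9.61 × 0.02 / 9.096e-07 = 2.113e+05 d
Total t = Σ t_i = 4.692e+06 days = 12847 years.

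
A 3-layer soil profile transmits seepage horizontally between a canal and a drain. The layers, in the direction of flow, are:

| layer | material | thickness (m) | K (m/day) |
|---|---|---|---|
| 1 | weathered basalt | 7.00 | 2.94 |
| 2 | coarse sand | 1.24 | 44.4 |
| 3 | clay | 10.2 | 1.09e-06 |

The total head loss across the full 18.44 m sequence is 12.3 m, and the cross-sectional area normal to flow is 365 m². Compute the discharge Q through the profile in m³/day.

0.000480

Flow is perpendicular to layering, so the layers act in series and the equivalent K is the thickness-weighted harmonic mean.
Total thickness L = 7.00 + 1.24 + 10.2 = 18.44 m.
Σ(b_i/K_i) = 7.00/2.94 + 1.24/44.4 + 10.2/1.09e-06 = 9.358e+06 d.
K_eq = L / Σ(b_i/K_i) = 18.44 / 9.358e+06 = 1.971e-06 m/day.
Q = K_eq · A · (Δh/L) = 1.971e-06 × 365 × (12.3/18.44) = 0.0004798 m³/day.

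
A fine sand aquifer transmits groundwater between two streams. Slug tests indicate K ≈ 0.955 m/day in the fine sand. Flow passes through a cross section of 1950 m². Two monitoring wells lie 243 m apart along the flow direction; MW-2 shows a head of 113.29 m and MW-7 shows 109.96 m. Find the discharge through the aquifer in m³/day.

Hydraulic gradient i = (113.29 − 109.96) / 243 = 3.33 / 243 = 0.01370.
Darcy's law: Q = K · A · i = 0.9550 × 1950 × 0.01370 = 25.52 m³/day.

25.5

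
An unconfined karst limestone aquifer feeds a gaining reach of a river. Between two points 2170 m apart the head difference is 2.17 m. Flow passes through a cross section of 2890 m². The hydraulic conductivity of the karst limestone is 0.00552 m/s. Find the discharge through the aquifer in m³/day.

1380

Convert K: 0.00552 m/s × 86400 = 476.9 m/day.
Hydraulic gradient i = Δh / L = 2.17 / 2170 = 0.001000.
Darcy's law: Q = K · A · i = 476.9 × 2890 × 0.001000 = 1378 m³/day.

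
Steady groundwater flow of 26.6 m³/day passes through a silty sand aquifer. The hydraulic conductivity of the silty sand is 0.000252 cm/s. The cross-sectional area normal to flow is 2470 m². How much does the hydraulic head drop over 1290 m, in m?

63.8

Convert K: 0.000252 cm/s × 864 = 0.2177 m/day.
From Q = K·A·i, i = Q / (K·A) = 26.6 / (0.2177 × 2470) = 0.04946.
Head loss Δh = i · L = 0.04946 × 1290 = 63.81 m.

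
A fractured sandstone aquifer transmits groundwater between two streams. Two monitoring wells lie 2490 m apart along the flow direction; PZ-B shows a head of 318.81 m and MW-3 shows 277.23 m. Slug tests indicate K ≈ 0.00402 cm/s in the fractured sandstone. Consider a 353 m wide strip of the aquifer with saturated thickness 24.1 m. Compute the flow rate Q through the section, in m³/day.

Convert K: 0.00402 cm/s × 864 = 3.473 m/day.
Cross-sectional area A = 353 × 24.1 = 8507 m².
Hydraulic gradient i = (318.81 − 277.23) / 2490 = 41.58 / 2490 = 0.01670.
Darcy's law: Q = K · A · i = 3.473 × 8507 × 0.01670 = 493.4 m³/day.

493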